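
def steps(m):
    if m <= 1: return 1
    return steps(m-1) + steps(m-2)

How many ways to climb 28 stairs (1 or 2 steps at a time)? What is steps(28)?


Building up from base cases:
steps(0) = 1
steps(1) = 1
steps(2) = steps(1) + steps(0) = 1 + 1 = 2
steps(3) = steps(2) + steps(1) = 2 + 1 = 3
steps(4) = steps(3) + steps(2) = 3 + 2 = 5
steps(5) = steps(4) + steps(3) = 5 + 3 = 8
steps(6) = steps(5) + steps(4) = 8 + 5 = 13
steps(7) = steps(6) + steps(5) = 13 + 8 = 21
steps(8) = steps(7) + steps(6) = 21 + 13 = 34
steps(9) = steps(8) + steps(7) = 34 + 21 = 55
steps(10) = steps(9) + steps(8) = 55 + 34 = 89
steps(11) = steps(10) + steps(9) = 89 + 55 = 144
steps(12) = steps(11) + steps(10) = 144 + 89 = 233
steps(13) = steps(12) + steps(11) = 233 + 144 = 377
steps(14) = steps(13) + steps(12) = 377 + 233 = 610
steps(15) = steps(14) + steps(13) = 610 + 377 = 987
steps(16) = steps(15) + steps(14) = 987 + 610 = 1597
steps(17) = steps(16) + steps(15) = 1597 + 987 = 2584
steps(18) = steps(17) + steps(16) = 2584 + 1597 = 4181
steps(19) = steps(18) + steps(17) = 4181 + 2584 = 6765
steps(20) = steps(19) + steps(18) = 6765 + 4181 = 10946
steps(21) = steps(20) + steps(19) = 10946 + 6765 = 17711
steps(22) = steps(21) + steps(20) = 17711 + 10946 = 28657
steps(23) = steps(22) + steps(21) = 28657 + 17711 = 46368
steps(24) = steps(23) + steps(22) = 46368 + 28657 = 75025
steps(25) = steps(24) + steps(23) = 75025 + 46368 = 121393
steps(26) = steps(25) + steps(24) = 121393 + 75025 = 196418
steps(27) = steps(26) + steps(25) = 196418 + 121393 = 317811
steps(28) = steps(27) + steps(26) = 317811 + 196418 = 514229

514229


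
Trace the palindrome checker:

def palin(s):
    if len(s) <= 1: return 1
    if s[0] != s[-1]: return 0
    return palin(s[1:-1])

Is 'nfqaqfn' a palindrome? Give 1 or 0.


palin('nfqaqfn'): s[0]='n' == s[-1]='n' -> check palin('fqaqf')
palin('fqaqf'): s[0]='f' == s[-1]='f' -> check palin('qaq')
palin('qaq'): s[0]='q' == s[-1]='q' -> check palin('a')
palin('a'): len <= 1 -> return 1  (base case)
Result: 1 (palindrome)

1


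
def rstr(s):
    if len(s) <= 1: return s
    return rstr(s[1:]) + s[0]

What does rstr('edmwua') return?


rstr('edmwua') = rstr('dmwua') + 'e'
rstr('dmwua') = rstr('mwua') + 'd'
rstr('mwua') = rstr('wua') + 'm'
rstr('wua') = rstr('ua') + 'w'
rstr('ua') = rstr('a') + 'u'
rstr('a') = 'a'  (base case)
Concatenating: 'a' + 'u' + 'w' + 'm' + 'd' + 'e' = 'auwmde'

auwmde


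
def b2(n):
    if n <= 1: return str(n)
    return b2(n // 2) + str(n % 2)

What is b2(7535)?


b2(7535) = b2(3767) + '1'
b2(3767) = b2(1883) + '1'
b2(1883) = b2(941) + '1'
b2(941) = b2(470) + '1'
b2(470) = b2(235) + '0'
b2(235) = b2(117) + '1'
b2(117) = b2(58) + '1'
b2(58) = b2(29) + '0'
b2(29) = b2(14) + '1'
b2(14) = b2(7) + '0'
b2(7) = b2(3) + '1'
b2(3) = b2(1) + '1'
b2(1) = '1'  (base case)
Concatenating: '1' + '1' + '1' + '0' + '1' + '0' + '1' + '1' + '0' + '1' + '1' + '1' + '1' = '1110101101111'

1110101101111


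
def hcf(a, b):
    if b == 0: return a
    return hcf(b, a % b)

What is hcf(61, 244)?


hcf(61, 244) = hcf(244, 61)
hcf(244, 61) = hcf(61, 0)
hcf(61, 0) = 61  (base case)

61


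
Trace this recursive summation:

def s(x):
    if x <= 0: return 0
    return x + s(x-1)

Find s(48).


s(48)
= 48 + 47 + 46 + 45 + 44 + 43 + 42 + 41 + 40 + 39 + 38 + 37 + 36 + 35 + 34 + 33 + 32 + 31 + 30 + 29 + 28 + 27 + 26 + 25 + 24 + 23 + 22 + 21 + 20 + 19 + 18 + 17 + 16 + 15 + 14 + 13 + 12 + 11 + 10 + 9 + 8 + 7 + 6 + 5 + 4 + 3 + 2 + 1 + s(0)
= 48 + 47 + 46 + 45 + 44 + 43 + 42 + 41 + 40 + 39 + 38 + 37 + 36 + 35 + 34 + 33 + 32 + 31 + 30 + 29 + 28 + 27 + 26 + 25 + 24 + 23 + 22 + 21 + 20 + 19 + 18 + 17 + 16 + 15 + 14 + 13 + 12 + 11 + 10 + 9 + 8 + 7 + 6 + 5 + 4 + 3 + 2 + 1 + 0
= 1176

1176


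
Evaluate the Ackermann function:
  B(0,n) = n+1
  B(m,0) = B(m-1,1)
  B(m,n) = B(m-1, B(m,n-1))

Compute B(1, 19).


B(1, 19) = B(0, B(1, 18))
  B(1, 18) = B(0, B(1, 17))
    B(1, 17) = B(0, B(1, 16))
      B(1, 16) = B(0, B(1, 15))
        B(1, 15) = B(0, B(1, 14))
          B(1, 14) = B(0, B(1, 13))
          B(1, 13) = B(0, B(1, 12))
          B(1, 12) = B(0, B(1, 11))
          B(1, 11) = B(0, B(1, 10))
          B(1, 10) = B(0, B(1, 9))
          B(1, 9) = B(0, B(1, 8))
          B(1, 8) = B(0, B(1, 7))
          B(1, 7) = B(0, B(1, 6))
          B(1, 6) = B(0, B(1, 5))
          B(1, 5) = B(0, B(1, 4))
          B(1, 4) = B(0, B(1, 3))
          B(1, 3) = B(0, B(1, 2))
          B(1, 2) = B(0, B(1, 1))
          B(1, 1) = B(0, B(1, 0))
          B(1, 0) = B(0, 1)
          B(0, 1) = 2
            = B(0, 2)
          B(0, 2) = 3
            = B(0, 3)
          B(0, 3) = 4
... (trace truncated)
Result: B(1, 19) = 21

21


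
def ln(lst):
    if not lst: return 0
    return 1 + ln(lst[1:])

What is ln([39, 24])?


ln([39, 24]) = 1 + ln([24])
ln([24]) = 1 + ln([])
ln([]) = 0  (base case)
Unwinding: 1 + 1 + 0 = 2

2


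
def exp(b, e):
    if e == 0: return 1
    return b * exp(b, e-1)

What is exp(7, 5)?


exp(7, 5)
= 7 * exp(7, 4)
= 7 * 7 * exp(7, 3)
= 7 * 7 * 7 * exp(7, 2)
= 7 * 7 * 7 * 7 * exp(7, 1)
= 7 * 7 * 7 * 7 * 7 * exp(7, 0)
= 7 * 7 * 7 * 7 * 7 * 1
= 16807

16807


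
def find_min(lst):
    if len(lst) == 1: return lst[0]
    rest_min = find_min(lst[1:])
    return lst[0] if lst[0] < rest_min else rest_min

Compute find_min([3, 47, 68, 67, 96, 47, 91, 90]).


find_min([3, 47, 68, 67, 96, 47, 91, 90]): compare 3 with find_min([47, 68, 67, 96, 47, 91, 90])
find_min([47, 68, 67, 96, 47, 91, 90]): compare 47 with find_min([68, 67, 96, 47, 91, 90])
find_min([68, 67, 96, 47, 91, 90]): compare 68 with find_min([67, 96, 47, 91, 90])
find_min([67, 96, 47, 91, 90]): compare 67 with find_min([96, 47, 91, 90])
find_min([96, 47, 91, 90]): compare 96 with find_min([47, 91, 90])
find_min([47, 91, 90]): compare 47 with find_min([91, 90])
find_min([91, 90]): compare 91 with find_min([90])
find_min([90]) = 90  (base case)
Compare 91 with 90 -> 90
Compare 47 with 90 -> 47
Compare 96 with 47 -> 47
Compare 67 with 47 -> 47
Compare 68 with 47 -> 47
Compare 47 with 47 -> 47
Compare 3 with 47 -> 3

3


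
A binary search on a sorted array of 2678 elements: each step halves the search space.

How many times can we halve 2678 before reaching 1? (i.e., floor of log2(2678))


2678 / 2 = 1339
1339 / 2 = 669
669 / 2 = 334
334 / 2 = 167
167 / 2 = 83
83 / 2 = 41
41 / 2 = 20
20 / 2 = 10
10 / 2 = 5
5 / 2 = 2
2 / 2 = 1
Reached 1 after 11 halvings

11


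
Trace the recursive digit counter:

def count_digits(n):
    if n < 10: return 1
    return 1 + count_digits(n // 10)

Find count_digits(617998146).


count_digits(617998146) = 1 + count_digits(61799814)
count_digits(61799814) = 1 + count_digits(6179981)
count_digits(6179981) = 1 + count_digits(617998)
count_digits(617998) = 1 + count_digits(61799)
count_digits(61799) = 1 + count_digits(6179)
count_digits(6179) = 1 + count_digits(617)
count_digits(617) = 1 + count_digits(61)
count_digits(61) = 1 + count_digits(6)
count_digits(6) = 1  (base case: 6 < 10)
Unwinding: 1 + 1 + 1 + 1 + 1 + 1 + 1 + 1 + 1 = 9

9


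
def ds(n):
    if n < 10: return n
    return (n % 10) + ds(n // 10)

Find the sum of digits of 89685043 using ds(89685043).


ds(89685043) = 3 + ds(8968504)
ds(8968504) = 4 + ds(896850)
ds(896850) = 0 + ds(89685)
ds(89685) = 5 + ds(8968)
ds(8968) = 8 + ds(896)
ds(896) = 6 + ds(89)
ds(89) = 9 + ds(8)
ds(8) = 8  (base case)
Total: 3 + 4 + 0 + 5 + 8 + 6 + 9 + 8 = 43

43


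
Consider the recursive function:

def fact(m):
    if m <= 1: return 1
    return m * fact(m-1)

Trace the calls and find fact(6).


fact(6)
= 6 * fact(5)
= 6 * 5 * fact(4)
= 6 * 5 * 4 * fact(3)
= 6 * 5 * 4 * 3 * fact(2)
= 6 * 5 * 4 * 3 * 2 * fact(1)
= 6 * 5 * 4 * 3 * 2 * 1
= 720

720


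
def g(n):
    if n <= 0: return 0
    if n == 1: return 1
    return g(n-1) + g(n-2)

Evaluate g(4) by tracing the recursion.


Computing g(4) bottom-up:
g(0) = 0
g(1) = 1
g(2) = g(1) + g(0) = 1 + 0 = 1
g(3) = g(2) + g(1) = 1 + 1 = 2
g(4) = g(3) + g(2) = 2 + 1 = 3

3


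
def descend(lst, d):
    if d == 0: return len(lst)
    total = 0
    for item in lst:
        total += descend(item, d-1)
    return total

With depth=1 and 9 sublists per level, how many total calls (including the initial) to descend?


At depth 0 (root): 1 call
At depth 1: each of 1 parents calls descend on 9 children = 9 calls
Total: 1 + 9 = 10

10


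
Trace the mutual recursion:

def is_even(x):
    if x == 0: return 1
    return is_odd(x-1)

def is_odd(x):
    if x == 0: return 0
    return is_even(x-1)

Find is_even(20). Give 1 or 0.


is_even(20) = is_odd(19)
is_odd(19) = is_even(18)
is_even(18) = is_odd(17)
is_odd(17) = is_even(16)
is_even(16) = is_odd(15)
is_odd(15) = is_even(14)
is_even(14) = is_odd(13)
is_odd(13) = is_even(12)
is_even(12) = is_odd(11)
is_odd(11) = is_even(10)
is_even(10) = is_odd(9)
is_odd(9) = is_even(8)
is_even(8) = is_odd(7)
is_odd(7) = is_even(6)
is_even(6) = is_odd(5)
is_odd(5) = is_even(4)
is_even(4) = is_odd(3)
is_odd(3) = is_even(2)
is_even(2) = is_odd(1)
is_odd(1) = is_even(0)
is_even(0) = 1  (base case)
Result: 1

1


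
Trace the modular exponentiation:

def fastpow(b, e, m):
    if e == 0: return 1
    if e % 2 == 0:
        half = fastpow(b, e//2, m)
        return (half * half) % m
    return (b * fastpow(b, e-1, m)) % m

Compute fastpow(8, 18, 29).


fastpow(8, 18, 29): e is even, compute fastpow(8, 9, 29)
  fastpow(8, 9, 29): e is odd, compute fastpow(8, 8, 29)
    fastpow(8, 8, 29): e is even, compute fastpow(8, 4, 29)
      fastpow(8, 4, 29): e is even, compute fastpow(8, 2, 29)
        fastpow(8, 2, 29): e is even, compute fastpow(8, 1, 29)
          fastpow(8, 1, 29): e is odd, compute fastpow(8, 0, 29)
          fastpow(8, 0, 29) = 1
          (8 * 1) % 29 = 8
        half=8, (8*8) % 29 = 6
      half=6, (6*6) % 29 = 7
    half=7, (7*7) % 29 = 20
  (8 * 20) % 29 = 15
half=15, (15*15) % 29 = 22

22


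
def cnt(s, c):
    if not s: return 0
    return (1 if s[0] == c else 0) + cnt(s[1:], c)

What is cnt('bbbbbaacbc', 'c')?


s[0]='b' != 'c' -> 0
s[0]='b' != 'c' -> 0
s[0]='b' != 'c' -> 0
s[0]='b' != 'c' -> 0
s[0]='b' != 'c' -> 0
s[0]='a' != 'c' -> 0
s[0]='a' != 'c' -> 0
s[0]='c' == 'c' -> 1
s[0]='b' != 'c' -> 0
s[0]='c' == 'c' -> 1
Sum: 0 + 0 + 0 + 0 + 0 + 0 + 0 + 1 + 0 + 1 = 2

2


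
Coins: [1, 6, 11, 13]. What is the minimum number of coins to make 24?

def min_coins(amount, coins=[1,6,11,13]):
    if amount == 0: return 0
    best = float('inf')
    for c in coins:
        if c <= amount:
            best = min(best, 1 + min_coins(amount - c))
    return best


Building up with DP:
min_coins(0) = 0
min_coins(1) = min(1+min_coins(0)=1+0=1) = 1
min_coins(2) = min(1+min_coins(1)=1+1=2) = 2
min_coins(3) = min(1+min_coins(2)=1+2=3) = 3
min_coins(4) = min(1+min_coins(3)=1+3=4) = 4
min_coins(5) = min(1+min_coins(4)=1+4=5) = 5
min_coins(6) = min(1+min_coins(5)=1+5=6, 1+min_coins(0)=1+0=1) = 1
min_coins(7) = min(1+min_coins(6)=1+1=2, 1+min_coins(1)=1+1=2) = 2
min_coins(8) = min(1+min_coins(7)=1+2=3, 1+min_coins(2)=1+2=3) = 3
min_coins(9) = min(1+min_coins(8)=1+3=4, 1+min_coins(3)=1+3=4) = 4
min_coins(10) = min(1+min_coins(9)=1+4=5, 1+min_coins(4)=1+4=5) = 5
min_coins(11) = min(1+min_coins(10)=1+5=6, 1+min_coins(5)=1+5=6, 1+min_coins(0)=1+0=1) = 1
min_coins(12) = min(1+min_coins(11)=1+1=2, 1+min_coins(6)=1+1=2, 1+min_coins(1)=1+1=2) = 2
min_coins(13) = min(1+min_coins(12)=1+2=3, 1+min_coins(7)=1+2=3, 1+min_coins(2)=1+2=3, 1+min_coins(0)=1+0=1) = 1
min_coins(14) = min(1+min_coins(13)=1+1=2, 1+min_coins(8)=1+3=4, 1+min_coins(3)=1+3=4, 1+min_coins(1)=1+1=2) = 2
min_coins(15) = min(1+min_coins(14)=1+2=3, 1+min_coins(9)=1+4=5, 1+min_coins(4)=1+4=5, 1+min_coins(2)=1+2=3) = 3
min_coins(16) = min(1+min_coins(15)=1+3=4, 1+min_coins(10)=1+5=6, 1+min_coins(5)=1+5=6, 1+min_coins(3)=1+3=4) = 4
min_coins(17) = min(1+min_coins(16)=1+4=5, 1+min_coins(11)=1+1=2, 1+min_coins(6)=1+1=2, 1+min_coins(4)=1+4=5) = 2
min_coins(18) = min(1+min_coins(17)=1+2=3, 1+min_coins(12)=1+2=3, 1+min_coins(7)=1+2=3, 1+min_coins(5)=1+5=6) = 3
min_coins(19) = min(1+min_coins(18)=1+3=4, 1+min_coins(13)=1+1=2, 1+min_coins(8)=1+3=4, 1+min_coins(6)=1+1=2) = 2
min_coins(20) = min(1+min_coins(19)=1+2=3, 1+min_coins(14)=1+2=3, 1+min_coins(9)=1+4=5, 1+min_coins(7)=1+2=3) = 3
min_coins(21) = min(1+min_coins(20)=1+3=4, 1+min_coins(15)=1+3=4, 1+min_coins(10)=1+5=6, 1+min_coins(8)=1+3=4) = 4
min_coins(22) = min(1+min_coins(21)=1+4=5, 1+min_coins(16)=1+4=5, 1+min_coins(11)=1+1=2, 1+min_coins(9)=1+4=5) = 2
min_coins(23) = min(1+min_coins(22)=1+2=3, 1+min_coins(17)=1+2=3, 1+min_coins(12)=1+2=3, 1+min_coins(10)=1+5=6) = 3
min_coins(24) = min(1+min_coins(23)=1+3=4, 1+min_coins(18)=1+3=4, 1+min_coins(13)=1+1=2, 1+min_coins(11)=1+1=2) = 2

2


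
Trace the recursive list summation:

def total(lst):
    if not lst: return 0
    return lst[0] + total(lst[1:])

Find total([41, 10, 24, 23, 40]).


total([41, 10, 24, 23, 40]) = 41 + total([10, 24, 23, 40])
total([10, 24, 23, 40]) = 10 + total([24, 23, 40])
total([24, 23, 40]) = 24 + total([23, 40])
total([23, 40]) = 23 + total([40])
total([40]) = 40 + total([])
total([]) = 0  (base case)
Total: 41 + 10 + 24 + 23 + 40 + 0 = 138

138


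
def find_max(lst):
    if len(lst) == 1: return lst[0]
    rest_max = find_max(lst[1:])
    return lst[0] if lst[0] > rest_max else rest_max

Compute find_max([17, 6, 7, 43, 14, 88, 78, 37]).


find_max([17, 6, 7, 43, 14, 88, 78, 37]): compare 17 with find_max([6, 7, 43, 14, 88, 78, 37])
find_max([6, 7, 43, 14, 88, 78, 37]): compare 6 with find_max([7, 43, 14, 88, 78, 37])
find_max([7, 43, 14, 88, 78, 37]): compare 7 with find_max([43, 14, 88, 78, 37])
find_max([43, 14, 88, 78, 37]): compare 43 with find_max([14, 88, 78, 37])
find_max([14, 88, 78, 37]): compare 14 with find_max([88, 78, 37])
find_max([88, 78, 37]): compare 88 with find_max([78, 37])
find_max([78, 37]): compare 78 with find_max([37])
find_max([37]) = 37  (base case)
Compare 78 with 37 -> 78
Compare 88 with 78 -> 88
Compare 14 with 88 -> 88
Compare 43 with 88 -> 88
Compare 7 with 88 -> 88
Compare 6 with 88 -> 88
Compare 17 with 88 -> 88

88


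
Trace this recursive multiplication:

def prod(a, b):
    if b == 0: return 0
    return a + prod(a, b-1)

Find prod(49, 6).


prod(49, 6) = 49 + prod(49, 5)
prod(49, 5) = 49 + prod(49, 4)
prod(49, 4) = 49 + prod(49, 3)
prod(49, 3) = 49 + prod(49, 2)
prod(49, 2) = 49 + prod(49, 1)
prod(49, 1) = 49 + prod(49, 0)
prod(49, 0) = 0  (base case)
Total: 49 + 49 + 49 + 49 + 49 + 49 + 0 = 294

294


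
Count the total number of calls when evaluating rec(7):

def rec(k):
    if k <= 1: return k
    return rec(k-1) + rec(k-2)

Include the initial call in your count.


Let C(n) = total calls for rec(n)
C(0) = 1, C(1) = 1
C(2) = 1 + C(1) + C(0) = 1 + 1 + 1 = 3
C(3) = 1 + C(2) + C(1) = 1 + 3 + 1 = 5
C(4) = 1 + C(3) + C(2) = 1 + 5 + 3 = 9
C(5) = 1 + C(4) + C(3) = 1 + 9 + 5 = 15
C(6) = 1 + C(5) + C(4) = 1 + 15 + 9 = 25
C(7) = 1 + C(6) + C(5) = 1 + 25 + 15 = 41

41


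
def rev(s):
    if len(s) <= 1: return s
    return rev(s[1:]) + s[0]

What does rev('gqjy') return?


rev('gqjy') = rev('qjy') + 'g'
rev('qjy') = rev('jy') + 'q'
rev('jy') = rev('y') + 'j'
rev('y') = 'y'  (base case)
Concatenating: 'y' + 'j' + 'q' + 'g' = 'yjqg'

yjqg


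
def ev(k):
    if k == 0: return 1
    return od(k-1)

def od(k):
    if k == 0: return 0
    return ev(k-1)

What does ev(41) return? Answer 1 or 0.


ev(41) = od(40)
od(40) = ev(39)
ev(39) = od(38)
od(38) = ev(37)
ev(37) = od(36)
od(36) = ev(35)
ev(35) = od(34)
od(34) = ev(33)
ev(33) = od(32)
od(32) = ev(31)
ev(31) = od(30)
od(30) = ev(29)
ev(29) = od(28)
od(28) = ev(27)
ev(27) = od(26)
od(26) = ev(25)
ev(25) = od(24)
od(24) = ev(23)
ev(23) = od(22)
od(22) = ev(21)
ev(21) = od(20)
od(20) = ev(19)
ev(19) = od(18)
od(18) = ev(17)
ev(17) = od(16)
od(16) = ev(15)
ev(15) = od(14)
od(14) = ev(13)
ev(13) = od(12)
od(12) = ev(11)
ev(11) = od(10)
od(10) = ev(9)
ev(9) = od(8)
od(8) = ev(7)
ev(7) = od(6)
od(6) = ev(5)
ev(5) = od(4)
od(4) = ev(3)
ev(3) = od(2)
od(2) = ev(1)
ev(1) = od(0)
od(0) = 0  (base case)
Result: 0

0


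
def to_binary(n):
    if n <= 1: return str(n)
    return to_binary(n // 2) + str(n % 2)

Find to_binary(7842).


to_binary(7842) = to_binary(3921) + '0'
to_binary(3921) = to_binary(1960) + '1'
to_binary(1960) = to_binary(980) + '0'
to_binary(980) = to_binary(490) + '0'
to_binary(490) = to_binary(245) + '0'
to_binary(245) = to_binary(122) + '1'
to_binary(122) = to_binary(61) + '0'
to_binary(61) = to_binary(30) + '1'
to_binary(30) = to_binary(15) + '0'
to_binary(15) = to_binary(7) + '1'
to_binary(7) = to_binary(3) + '1'
to_binary(3) = to_binary(1) + '1'
to_binary(1) = '1'  (base case)
Concatenating: '1' + '1' + '1' + '1' + '0' + '1' + '0' + '1' + '0' + '0' + '0' + '1' + '0' = '1111010100010'

1111010100010


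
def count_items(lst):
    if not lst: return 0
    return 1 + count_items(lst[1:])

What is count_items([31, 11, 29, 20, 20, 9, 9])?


count_items([31, 11, 29, 20, 20, 9, 9]) = 1 + count_items([11, 29, 20, 20, 9, 9])
count_items([11, 29, 20, 20, 9, 9]) = 1 + count_items([29, 20, 20, 9, 9])
count_items([29, 20, 20, 9, 9]) = 1 + count_items([20, 20, 9, 9])
count_items([20, 20, 9, 9]) = 1 + count_items([20, 9, 9])
count_items([20, 9, 9]) = 1 + count_items([9, 9])
count_items([9, 9]) = 1 + count_items([9])
count_items([9]) = 1 + count_items([])
count_items([]) = 0  (base case)
Unwinding: 1 + 1 + 1 + 1 + 1 + 1 + 1 + 0 = 7

7


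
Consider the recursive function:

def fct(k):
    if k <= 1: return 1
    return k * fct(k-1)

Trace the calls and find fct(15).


fct(15)
= 15 * fct(14)
= 15 * 14 * fct(13)
= 15 * 14 * 13 * fct(12)
= 15 * 14 * 13 * 12 * fct(11)
= 15 * 14 * 13 * 12 * 11 * fct(10)
= 15 * 14 * 13 * 12 * 11 * 10 * fct(9)
= 15 * 14 * 13 * 12 * 11 * 10 * 9 * fct(8)
= 15 * 14 * 13 * 12 * 11 * 10 * 9 * 8 * fct(7)
= 15 * 14 * 13 * 12 * 11 * 10 * 9 * 8 * 7 * fct(6)
= 15 * 14 * 13 * 12 * 11 * 10 * 9 * 8 * 7 * 6 * fct(5)
= 15 * 14 * 13 * 12 * 11 * 10 * 9 * 8 * 7 * 6 * 5 * fct(4)
= 15 * 14 * 13 * 12 * 11 * 10 * 9 * 8 * 7 * 6 * 5 * 4 * fct(3)
= 15 * 14 * 13 * 12 * 11 * 10 * 9 * 8 * 7 * 6 * 5 * 4 * 3 * fct(2)
= 15 * 14 * 13 * 12 * 11 * 10 * 9 * 8 * 7 * 6 * 5 * 4 * 3 * 2 * fct(1)
= 15 * 14 * 13 * 12 * 11 * 10 * 9 * 8 * 7 * 6 * 5 * 4 * 3 * 2 * 1
= 1307674368000

1307674368000


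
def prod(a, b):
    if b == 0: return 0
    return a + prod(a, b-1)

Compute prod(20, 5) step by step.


prod(20, 5) = 20 + prod(20, 4)
prod(20, 4) = 20 + prod(20, 3)
prod(20, 3) = 20 + prod(20, 2)
prod(20, 2) = 20 + prod(20, 1)
prod(20, 1) = 20 + prod(20, 0)
prod(20, 0) = 0  (base case)
Total: 20 + 20 + 20 + 20 + 20 + 0 = 100

100


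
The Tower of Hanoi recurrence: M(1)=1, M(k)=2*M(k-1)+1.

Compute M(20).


M(20) = 2 * M(19) + 1
M(19) = 2 * M(18) + 1
M(18) = 2 * M(17) + 1
M(17) = 2 * M(16) + 1
M(16) = 2 * M(15) + 1
M(15) = 2 * M(14) + 1
M(14) = 2 * M(13) + 1
M(13) = 2 * M(12) + 1
M(12) = 2 * M(11) + 1
M(11) = 2 * M(10) + 1
M(10) = 2 * M(9) + 1
M(9) = 2 * M(8) + 1
M(8) = 2 * M(7) + 1
M(7) = 2 * M(6) + 1
M(6) = 2 * M(5) + 1
M(5) = 2 * M(4) + 1
M(4) = 2 * M(3) + 1
M(3) = 2 * M(2) + 1
M(2) = 2 * M(1) + 1
M(1) = 1  (base case)
M(2) = 2 * 1 + 1 = 3
M(3) = 2 * 3 + 1 = 7
M(4) = 2 * 7 + 1 = 15
M(5) = 2 * 15 + 1 = 31
M(6) = 2 * 31 + 1 = 63
M(7) = 2 * 63 + 1 = 127
M(8) = 2 * 127 + 1 = 255
M(9) = 2 * 255 + 1 = 511
M(10) = 2 * 511 + 1 = 1023
M(11) = 2 * 1023 + 1 = 2047
M(12) = 2 * 2047 + 1 = 4095
M(13) = 2 * 4095 + 1 = 8191
M(14) = 2 * 8191 + 1 = 16383
M(15) = 2 * 16383 + 1 = 32767
M(16) = 2 * 32767 + 1 = 65535
M(17) = 2 * 65535 + 1 = 131071
M(18) = 2 * 131071 + 1 = 262143
M(19) = 2 * 262143 + 1 = 524287
M(20) = 2 * 524287 + 1 = 1048575

1048575


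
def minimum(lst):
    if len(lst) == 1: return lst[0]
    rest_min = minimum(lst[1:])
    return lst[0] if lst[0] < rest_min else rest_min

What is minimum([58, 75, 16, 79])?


minimum([58, 75, 16, 79]): compare 58 with minimum([75, 16, 79])
minimum([75, 16, 79]): compare 75 with minimum([16, 79])
minimum([16, 79]): compare 16 with minimum([79])
minimum([79]) = 79  (base case)
Compare 16 with 79 -> 16
Compare 75 with 16 -> 16
Compare 58 with 16 -> 16

16


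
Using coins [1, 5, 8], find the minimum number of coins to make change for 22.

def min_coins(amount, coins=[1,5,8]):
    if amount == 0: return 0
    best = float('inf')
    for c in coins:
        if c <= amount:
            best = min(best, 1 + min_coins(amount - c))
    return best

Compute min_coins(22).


Building up with DP:
min_coins(0) = 0
min_coins(1) = min(1+min_coins(0)=1+0=1) = 1
min_coins(2) = min(1+min_coins(1)=1+1=2) = 2
min_coins(3) = min(1+min_coins(2)=1+2=3) = 3
min_coins(4) = min(1+min_coins(3)=1+3=4) = 4
min_coins(5) = min(1+min_coins(4)=1+4=5, 1+min_coins(0)=1+0=1) = 1
min_coins(6) = min(1+min_coins(5)=1+1=2, 1+min_coins(1)=1+1=2) = 2
min_coins(7) = min(1+min_coins(6)=1+2=3, 1+min_coins(2)=1+2=3) = 3
min_coins(8) = min(1+min_coins(7)=1+3=4, 1+min_coins(3)=1+3=4, 1+min_coins(0)=1+0=1) = 1
min_coins(9) = min(1+min_coins(8)=1+1=2, 1+min_coins(4)=1+4=5, 1+min_coins(1)=1+1=2) = 2
min_coins(10) = min(1+min_coins(9)=1+2=3, 1+min_coins(5)=1+1=2, 1+min_coins(2)=1+2=3) = 2
min_coins(11) = min(1+min_coins(10)=1+2=3, 1+min_coins(6)=1+2=3, 1+min_coins(3)=1+3=4) = 3
min_coins(12) = min(1+min_coins(11)=1+3=4, 1+min_coins(7)=1+3=4, 1+min_coins(4)=1+4=5) = 4
min_coins(13) = min(1+min_coins(12)=1+4=5, 1+min_coins(8)=1+1=2, 1+min_coins(5)=1+1=2) = 2
min_coins(14) = min(1+min_coins(13)=1+2=3, 1+min_coins(9)=1+2=3, 1+min_coins(6)=1+2=3) = 3
min_coins(15) = min(1+min_coins(14)=1+3=4, 1+min_coins(10)=1+2=3, 1+min_coins(7)=1+3=4) = 3
min_coins(16) = min(1+min_coins(15)=1+3=4, 1+min_coins(11)=1+3=4, 1+min_coins(8)=1+1=2) = 2
min_coins(17) = min(1+min_coins(16)=1+2=3, 1+min_coins(12)=1+4=5, 1+min_coins(9)=1+2=3) = 3
min_coins(18) = min(1+min_coins(17)=1+3=4, 1+min_coins(13)=1+2=3, 1+min_coins(10)=1+2=3) = 3
min_coins(19) = min(1+min_coins(18)=1+3=4, 1+min_coins(14)=1+3=4, 1+min_coins(11)=1+3=4) = 4
min_coins(20) = min(1+min_coins(19)=1+4=5, 1+min_coins(15)=1+3=4, 1+min_coins(12)=1+4=5) = 4
min_coins(21) = min(1+min_coins(20)=1+4=5, 1+min_coins(16)=1+2=3, 1+min_coins(13)=1+2=3) = 3
min_coins(22) = min(1+min_coins(21)=1+3=4, 1+min_coins(17)=1+3=4, 1+min_coins(14)=1+3=4) = 4

4


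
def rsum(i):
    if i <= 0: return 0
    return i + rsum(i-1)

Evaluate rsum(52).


rsum(52)
= 52 + 51 + 50 + 49 + 48 + 47 + 46 + 45 + 44 + 43 + 42 + 41 + 40 + 39 + 38 + 37 + 36 + 35 + 34 + 33 + 32 + 31 + 30 + 29 + 28 + 27 + 26 + 25 + 24 + 23 + 22 + 21 + 20 + 19 + 18 + 17 + 16 + 15 + 14 + 13 + 12 + 11 + 10 + 9 + 8 + 7 + 6 + 5 + 4 + 3 + 2 + 1 + rsum(0)
= 52 + 51 + 50 + 49 + 48 + 47 + 46 + 45 + 44 + 43 + 42 + 41 + 40 + 39 + 38 + 37 + 36 + 35 + 34 + 33 + 32 + 31 + 30 + 29 + 28 + 27 + 26 + 25 + 24 + 23 + 22 + 21 + 20 + 19 + 18 + 17 + 16 + 15 + 14 + 13 + 12 + 11 + 10 + 9 + 8 + 7 + 6 + 5 + 4 + 3 + 2 + 1 + 0
= 1378

1378


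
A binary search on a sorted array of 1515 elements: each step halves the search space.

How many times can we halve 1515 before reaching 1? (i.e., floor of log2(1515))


1515 / 2 = 757
757 / 2 = 378
378 / 2 = 189
189 / 2 = 94
94 / 2 = 47
47 / 2 = 23
23 / 2 = 11
11 / 2 = 5
5 / 2 = 2
2 / 2 = 1
Reached 1 after 10 halvings

10


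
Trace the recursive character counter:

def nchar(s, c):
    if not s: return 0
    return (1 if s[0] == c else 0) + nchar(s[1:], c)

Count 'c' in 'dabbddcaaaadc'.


s[0]='d' != 'c' -> 0
s[0]='a' != 'c' -> 0
s[0]='b' != 'c' -> 0
s[0]='b' != 'c' -> 0
s[0]='d' != 'c' -> 0
s[0]='d' != 'c' -> 0
s[0]='c' == 'c' -> 1
s[0]='a' != 'c' -> 0
s[0]='a' != 'c' -> 0
s[0]='a' != 'c' -> 0
s[0]='a' != 'c' -> 0
s[0]='d' != 'c' -> 0
s[0]='c' == 'c' -> 1
Sum: 0 + 0 + 0 + 0 + 0 + 0 + 1 + 0 + 0 + 0 + 0 + 0 + 1 = 2

2


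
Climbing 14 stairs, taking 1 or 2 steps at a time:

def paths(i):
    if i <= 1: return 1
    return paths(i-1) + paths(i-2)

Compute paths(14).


Building up from base cases:
paths(0) = 1
paths(1) = 1
paths(2) = paths(1) + paths(0) = 1 + 1 = 2
paths(3) = paths(2) + paths(1) = 2 + 1 = 3
paths(4) = paths(3) + paths(2) = 3 + 2 = 5
paths(5) = paths(4) + paths(3) = 5 + 3 = 8
paths(6) = paths(5) + paths(4) = 8 + 5 = 13
paths(7) = paths(6) + paths(5) = 13 + 8 = 21
paths(8) = paths(7) + paths(6) = 21 + 13 = 34
paths(9) = paths(8) + paths(7) = 34 + 21 = 55
paths(10) = paths(9) + paths(8) = 55 + 34 = 89
paths(11) = paths(10) + paths(9) = 89 + 55 = 144
paths(12) = paths(11) + paths(10) = 144 + 89 = 233
paths(13) = paths(12) + paths(11) = 233 + 144 = 377
paths(14) = paths(13) + paths(12) = 377 + 233 = 610

610


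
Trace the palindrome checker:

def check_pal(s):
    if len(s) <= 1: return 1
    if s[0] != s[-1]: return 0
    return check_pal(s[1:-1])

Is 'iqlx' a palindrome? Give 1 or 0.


check_pal('iqlx'): s[0]='i' != s[-1]='x' -> return 0
Result: 0 (not a palindrome)

0


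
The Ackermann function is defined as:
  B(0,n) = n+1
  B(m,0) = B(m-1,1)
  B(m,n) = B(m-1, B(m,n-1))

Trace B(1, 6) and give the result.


B(1, 6) = B(0, B(1, 5))
  B(1, 5) = B(0, B(1, 4))
    B(1, 4) = B(0, B(1, 3))
      B(1, 3) = B(0, B(1, 2))
        B(1, 2) = B(0, B(1, 1))
          B(1, 1) = B(0, B(1, 0))
          B(1, 0) = B(0, 1)
          B(0, 1) = 2
            = B(0, 2)
          B(0, 2) = 3
          = B(0, 3)
          B(0, 3) = 4
        = B(0, 4)
        B(0, 4) = 5
      = B(0, 5)
      B(0, 5) = 6
    = B(0, 6)
    B(0, 6) = 7
  = B(0, 7)
  B(0, 7) = 8
Result: B(1, 6) = 8

8


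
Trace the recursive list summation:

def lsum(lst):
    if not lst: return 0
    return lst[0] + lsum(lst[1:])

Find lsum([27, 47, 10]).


lsum([27, 47, 10]) = 27 + lsum([47, 10])
lsum([47, 10]) = 47 + lsum([10])
lsum([10]) = 10 + lsum([])
lsum([]) = 0  (base case)
Total: 27 + 47 + 10 + 0 = 84

84


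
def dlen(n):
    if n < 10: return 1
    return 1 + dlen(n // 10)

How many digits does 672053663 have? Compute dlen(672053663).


dlen(672053663) = 1 + dlen(67205366)
dlen(67205366) = 1 + dlen(6720536)
dlen(6720536) = 1 + dlen(672053)
dlen(672053) = 1 + dlen(67205)
dlen(67205) = 1 + dlen(6720)
dlen(6720) = 1 + dlen(672)
dlen(672) = 1 + dlen(67)
dlen(67) = 1 + dlen(6)
dlen(6) = 1  (base case: 6 < 10)
Unwinding: 1 + 1 + 1 + 1 + 1 + 1 + 1 + 1 + 1 = 9

9


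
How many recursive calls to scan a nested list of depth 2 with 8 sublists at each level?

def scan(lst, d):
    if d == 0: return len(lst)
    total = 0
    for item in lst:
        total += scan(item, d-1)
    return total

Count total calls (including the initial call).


At depth 0 (root): 1 call
At depth 1: each of 1 parents calls scan on 8 children = 8 calls
At depth 2: each of 8 parents calls scan on 8 children = 64 calls
Total: 1 + 8 + 64 = 73

73


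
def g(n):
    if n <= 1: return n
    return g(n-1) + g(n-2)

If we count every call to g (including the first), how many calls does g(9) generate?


Let C(n) = total calls for g(n)
C(0) = 1, C(1) = 1
C(2) = 1 + C(1) + C(0) = 1 + 1 + 1 = 3
C(3) = 1 + C(2) + C(1) = 1 + 3 + 1 = 5
C(4) = 1 + C(3) + C(2) = 1 + 5 + 3 = 9
C(5) = 1 + C(4) + C(3) = 1 + 9 + 5 = 15
C(6) = 1 + C(5) + C(4) = 1 + 15 + 9 = 25
C(7) = 1 + C(6) + C(5) = 1 + 25 + 15 = 41
C(8) = 1 + C(7) + C(6) = 1 + 41 + 25 = 67
C(9) = 1 + C(8) + C(7) = 1 + 67 + 41 = 109

109


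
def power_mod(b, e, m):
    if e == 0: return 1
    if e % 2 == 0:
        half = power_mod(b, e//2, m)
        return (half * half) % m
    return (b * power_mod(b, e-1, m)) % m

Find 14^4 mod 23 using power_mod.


power_mod(14, 4, 23): e is even, compute power_mod(14, 2, 23)
  power_mod(14, 2, 23): e is even, compute power_mod(14, 1, 23)
    power_mod(14, 1, 23): e is odd, compute power_mod(14, 0, 23)
      power_mod(14, 0, 23) = 1
    (14 * 1) % 23 = 14
  half=14, (14*14) % 23 = 12
half=12, (12*12) % 23 = 6

6


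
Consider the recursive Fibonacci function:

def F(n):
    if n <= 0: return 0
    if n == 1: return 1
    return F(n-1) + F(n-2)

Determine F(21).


Computing F(21) bottom-up:
F(0) = 0
F(1) = 1
F(2) = F(1) + F(0) = 1 + 0 = 1
F(3) = F(2) + F(1) = 1 + 1 = 2
F(4) = F(3) + F(2) = 2 + 1 = 3
F(5) = F(4) + F(3) = 3 + 2 = 5
F(6) = F(5) + F(4) = 5 + 3 = 8
F(7) = F(6) + F(5) = 8 + 5 = 13
F(8) = F(7) + F(6) = 13 + 8 = 21
F(9) = F(8) + F(7) = 21 + 13 = 34
F(10) = F(9) + F(8) = 34 + 21 = 55
F(11) = F(10) + F(9) = 55 + 34 = 89
F(12) = F(11) + F(10) = 89 + 55 = 144
F(13) = F(12) + F(11) = 144 + 89 = 233
F(14) = F(13) + F(12) = 233 + 144 = 377
F(15) = F(14) + F(13) = 377 + 233 = 610
F(16) = F(15) + F(14) = 610 + 377 = 987
F(17) = F(16) + F(15) = 987 + 610 = 1597
F(18) = F(17) + F(16) = 1597 + 987 = 2584
F(19) = F(18) + F(17) = 2584 + 1597 = 4181
F(20) = F(19) + F(18) = 4181 + 2584 = 6765
F(21) = F(20) + F(19) = 6765 + 4181 = 10946

10946


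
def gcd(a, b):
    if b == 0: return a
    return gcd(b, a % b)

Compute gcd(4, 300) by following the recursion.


gcd(4, 300) = gcd(300, 4)
gcd(300, 4) = gcd(4, 0)
gcd(4, 0) = 4  (base case)

4


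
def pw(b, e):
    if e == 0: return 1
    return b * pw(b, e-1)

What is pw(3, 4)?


pw(3, 4)
= 3 * pw(3, 3)
= 3 * 3 * pw(3, 2)
= 3 * 3 * 3 * pw(3, 1)
= 3 * 3 * 3 * 3 * pw(3, 0)
= 3 * 3 * 3 * 3 * 1
= 81

81


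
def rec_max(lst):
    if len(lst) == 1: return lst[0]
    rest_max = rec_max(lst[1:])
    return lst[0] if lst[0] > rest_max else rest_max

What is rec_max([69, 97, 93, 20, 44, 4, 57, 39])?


rec_max([69, 97, 93, 20, 44, 4, 57, 39]): compare 69 with rec_max([97, 93, 20, 44, 4, 57, 39])
rec_max([97, 93, 20, 44, 4, 57, 39]): compare 97 with rec_max([93, 20, 44, 4, 57, 39])
rec_max([93, 20, 44, 4, 57, 39]): compare 93 with rec_max([20, 44, 4, 57, 39])
rec_max([20, 44, 4, 57, 39]): compare 20 with rec_max([44, 4, 57, 39])
rec_max([44, 4, 57, 39]): compare 44 with rec_max([4, 57, 39])
rec_max([4, 57, 39]): compare 4 with rec_max([57, 39])
rec_max([57, 39]): compare 57 with rec_max([39])
rec_max([39]) = 39  (base case)
Compare 57 with 39 -> 57
Compare 4 with 57 -> 57
Compare 44 with 57 -> 57
Compare 20 with 57 -> 57
Compare 93 with 57 -> 93
Compare 97 with 93 -> 97
Compare 69 with 97 -> 97

97


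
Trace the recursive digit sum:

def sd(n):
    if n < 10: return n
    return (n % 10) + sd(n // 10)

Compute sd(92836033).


sd(92836033) = 3 + sd(9283603)
sd(9283603) = 3 + sd(928360)
sd(928360) = 0 + sd(92836)
sd(92836) = 6 + sd(9283)
sd(9283) = 3 + sd(928)
sd(928) = 8 + sd(92)
sd(92) = 2 + sd(9)
sd(9) = 9  (base case)
Total: 3 + 3 + 0 + 6 + 3 + 8 + 2 + 9 = 34

34


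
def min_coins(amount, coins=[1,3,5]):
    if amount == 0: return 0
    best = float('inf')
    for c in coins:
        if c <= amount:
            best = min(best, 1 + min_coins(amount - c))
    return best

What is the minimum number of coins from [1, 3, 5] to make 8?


Building up with DP:
min_coins(0) = 0
min_coins(1) = min(1+min_coins(0)=1+0=1) = 1
min_coins(2) = min(1+min_coins(1)=1+1=2) = 2
min_coins(3) = min(1+min_coins(2)=1+2=3, 1+min_coins(0)=1+0=1) = 1
min_coins(4) = min(1+min_coins(3)=1+1=2, 1+min_coins(1)=1+1=2) = 2
min_coins(5) = min(1+min_coins(4)=1+2=3, 1+min_coins(2)=1+2=3, 1+min_coins(0)=1+0=1) = 1
min_coins(6) = min(1+min_coins(5)=1+1=2, 1+min_coins(3)=1+1=2, 1+min_coins(1)=1+1=2) = 2
min_coins(7) = min(1+min_coins(6)=1+2=3, 1+min_coins(4)=1+2=3, 1+min_coins(2)=1+2=3) = 3
min_coins(8) = min(1+min_coins(7)=1+3=4, 1+min_coins(5)=1+1=2, 1+min_coins(3)=1+1=2) = 2

2


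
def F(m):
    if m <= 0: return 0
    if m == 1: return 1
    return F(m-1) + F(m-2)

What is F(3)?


Computing F(3) bottom-up:
F(0) = 0
F(1) = 1
F(2) = F(1) + F(0) = 1 + 0 = 1
F(3) = F(2) + F(1) = 1 + 1 = 2

2


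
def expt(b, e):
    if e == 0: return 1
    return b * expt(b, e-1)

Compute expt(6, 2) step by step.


expt(6, 2)
= 6 * expt(6, 1)
= 6 * 6 * expt(6, 0)
= 6 * 6 * 1
= 36

36


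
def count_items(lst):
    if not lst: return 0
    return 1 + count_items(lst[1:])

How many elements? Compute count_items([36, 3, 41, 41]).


count_items([36, 3, 41, 41]) = 1 + count_items([3, 41, 41])
count_items([3, 41, 41]) = 1 + count_items([41, 41])
count_items([41, 41]) = 1 + count_items([41])
count_items([41]) = 1 + count_items([])
count_items([]) = 0  (base case)
Unwinding: 1 + 1 + 1 + 1 + 0 = 4

4


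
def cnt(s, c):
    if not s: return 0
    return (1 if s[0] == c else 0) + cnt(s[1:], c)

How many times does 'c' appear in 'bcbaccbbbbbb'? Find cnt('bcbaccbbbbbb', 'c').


s[0]='b' != 'c' -> 0
s[0]='c' == 'c' -> 1
s[0]='b' != 'c' -> 0
s[0]='a' != 'c' -> 0
s[0]='c' == 'c' -> 1
s[0]='c' == 'c' -> 1
s[0]='b' != 'c' -> 0
s[0]='b' != 'c' -> 0
s[0]='b' != 'c' -> 0
s[0]='b' != 'c' -> 0
s[0]='b' != 'c' -> 0
s[0]='b' != 'c' -> 0
Sum: 0 + 1 + 0 + 0 + 1 + 1 + 0 + 0 + 0 + 0 + 0 + 0 = 3

3


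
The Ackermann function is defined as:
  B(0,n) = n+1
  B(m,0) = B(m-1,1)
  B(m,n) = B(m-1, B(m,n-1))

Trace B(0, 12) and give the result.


B(0, 12) = 13
Result: B(0, 12) = 13

13


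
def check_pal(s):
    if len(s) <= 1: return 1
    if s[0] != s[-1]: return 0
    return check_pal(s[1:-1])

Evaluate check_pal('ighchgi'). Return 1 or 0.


check_pal('ighchgi'): s[0]='i' == s[-1]='i' -> check check_pal('ghchg')
check_pal('ghchg'): s[0]='g' == s[-1]='g' -> check check_pal('hch')
check_pal('hch'): s[0]='h' == s[-1]='h' -> check check_pal('c')
check_pal('c'): len <= 1 -> return 1  (base case)
Result: 1 (palindrome)

1


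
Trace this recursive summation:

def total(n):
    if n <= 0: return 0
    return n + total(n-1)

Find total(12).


total(12)
= 12 + 11 + 10 + 9 + 8 + 7 + 6 + 5 + 4 + 3 + 2 + 1 + total(0)
= 12 + 11 + 10 + 9 + 8 + 7 + 6 + 5 + 4 + 3 + 2 + 1 + 0
= 78

78


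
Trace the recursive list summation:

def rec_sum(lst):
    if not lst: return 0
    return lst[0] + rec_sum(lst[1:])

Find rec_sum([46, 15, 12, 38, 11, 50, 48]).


rec_sum([46, 15, 12, 38, 11, 50, 48]) = 46 + rec_sum([15, 12, 38, 11, 50, 48])
rec_sum([15, 12, 38, 11, 50, 48]) = 15 + rec_sum([12, 38, 11, 50, 48])
rec_sum([12, 38, 11, 50, 48]) = 12 + rec_sum([38, 11, 50, 48])
rec_sum([38, 11, 50, 48]) = 38 + rec_sum([11, 50, 48])
rec_sum([11, 50, 48]) = 11 + rec_sum([50, 48])
rec_sum([50, 48]) = 50 + rec_sum([48])
rec_sum([48]) = 48 + rec_sum([])
rec_sum([]) = 0  (base case)
Total: 46 + 15 + 12 + 38 + 11 + 50 + 48 + 0 = 220

220


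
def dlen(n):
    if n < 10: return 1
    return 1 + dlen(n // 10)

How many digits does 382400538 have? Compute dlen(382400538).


dlen(382400538) = 1 + dlen(38240053)
dlen(38240053) = 1 + dlen(3824005)
dlen(3824005) = 1 + dlen(382400)
dlen(382400) = 1 + dlen(38240)
dlen(38240) = 1 + dlen(3824)
dlen(3824) = 1 + dlen(382)
dlen(382) = 1 + dlen(38)
dlen(38) = 1 + dlen(3)
dlen(3) = 1  (base case: 3 < 10)
Unwinding: 1 + 1 + 1 + 1 + 1 + 1 + 1 + 1 + 1 = 9

9


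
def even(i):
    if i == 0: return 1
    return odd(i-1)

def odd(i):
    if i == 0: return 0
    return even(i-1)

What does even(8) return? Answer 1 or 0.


even(8) = odd(7)
odd(7) = even(6)
even(6) = odd(5)
odd(5) = even(4)
even(4) = odd(3)
odd(3) = even(2)
even(2) = odd(1)
odd(1) = even(0)
even(0) = 1  (base case)
Result: 1

1


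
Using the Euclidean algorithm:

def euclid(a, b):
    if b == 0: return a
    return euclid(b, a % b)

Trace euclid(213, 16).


euclid(213, 16) = euclid(16, 5)
euclid(16, 5) = euclid(5, 1)
euclid(5, 1) = euclid(1, 0)
euclid(1, 0) = 1  (base case)

1


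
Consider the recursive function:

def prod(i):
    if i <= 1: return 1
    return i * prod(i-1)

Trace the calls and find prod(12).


prod(12)
= 12 * prod(11)
= 12 * 11 * prod(10)
= 12 * 11 * 10 * prod(9)
= 12 * 11 * 10 * 9 * prod(8)
= 12 * 11 * 10 * 9 * 8 * prod(7)
= 12 * 11 * 10 * 9 * 8 * 7 * prod(6)
= 12 * 11 * 10 * 9 * 8 * 7 * 6 * prod(5)
= 12 * 11 * 10 * 9 * 8 * 7 * 6 * 5 * prod(4)
= 12 * 11 * 10 * 9 * 8 * 7 * 6 * 5 * 4 * prod(3)
= 12 * 11 * 10 * 9 * 8 * 7 * 6 * 5 * 4 * 3 * prod(2)
= 12 * 11 * 10 * 9 * 8 * 7 * 6 * 5 * 4 * 3 * 2 * prod(1)
= 12 * 11 * 10 * 9 * 8 * 7 * 6 * 5 * 4 * 3 * 2 * 1
= 479001600

479001600


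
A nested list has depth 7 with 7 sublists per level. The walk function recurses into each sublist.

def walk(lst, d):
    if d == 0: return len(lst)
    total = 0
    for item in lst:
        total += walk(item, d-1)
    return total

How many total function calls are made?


At depth 0 (root): 1 call
At depth 1: each of 1 parents calls walk on 7 children = 7 calls
At depth 2: each of 7 parents calls walk on 7 children = 49 calls
At depth 3: each of 49 parents calls walk on 7 children = 343 calls
At depth 4: each of 343 parents calls walk on 7 children = 2401 calls
At depth 5: each of 2401 parents calls walk on 7 children = 16807 calls
At depth 6: each of 16807 parents calls walk on 7 children = 117649 calls
At depth 7: each of 117649 parents calls walk on 7 children = 823543 calls
Total: 1 + 7 + 49 + 343 + 2401 + 16807 + 117649 + 823543 = 960800

960800


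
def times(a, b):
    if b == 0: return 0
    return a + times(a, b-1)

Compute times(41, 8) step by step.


times(41, 8) = 41 + times(41, 7)
times(41, 7) = 41 + times(41, 6)
times(41, 6) = 41 + times(41, 5)
times(41, 5) = 41 + times(41, 4)
times(41, 4) = 41 + times(41, 3)
times(41, 3) = 41 + times(41, 2)
times(41, 2) = 41 + times(41, 1)
times(41, 1) = 41 + times(41, 0)
times(41, 0) = 0  (base case)
Total: 41 + 41 + 41 + 41 + 41 + 41 + 41 + 41 + 0 = 328

328


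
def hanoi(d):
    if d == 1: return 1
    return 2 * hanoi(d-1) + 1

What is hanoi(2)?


hanoi(2) = 2 * hanoi(1) + 1
hanoi(1) = 1  (base case)
hanoi(2) = 2 * 1 + 1 = 3

3


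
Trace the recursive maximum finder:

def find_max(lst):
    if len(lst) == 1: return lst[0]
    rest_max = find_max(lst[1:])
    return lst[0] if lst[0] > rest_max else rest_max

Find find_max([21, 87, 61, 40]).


find_max([21, 87, 61, 40]): compare 21 with find_max([87, 61, 40])
find_max([87, 61, 40]): compare 87 with find_max([61, 40])
find_max([61, 40]): compare 61 with find_max([40])
find_max([40]) = 40  (base case)
Compare 61 with 40 -> 61
Compare 87 with 61 -> 87
Compare 21 with 87 -> 87

87


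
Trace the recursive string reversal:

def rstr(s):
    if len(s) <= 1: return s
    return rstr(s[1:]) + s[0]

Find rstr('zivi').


rstr('zivi') = rstr('ivi') + 'z'
rstr('ivi') = rstr('vi') + 'i'
rstr('vi') = rstr('i') + 'v'
rstr('i') = 'i'  (base case)
Concatenating: 'i' + 'v' + 'i' + 'z' = 'iviz'

iviz


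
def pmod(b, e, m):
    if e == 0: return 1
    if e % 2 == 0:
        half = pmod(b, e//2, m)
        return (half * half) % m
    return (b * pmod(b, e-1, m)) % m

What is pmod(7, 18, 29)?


pmod(7, 18, 29): e is even, compute pmod(7, 9, 29)
  pmod(7, 9, 29): e is odd, compute pmod(7, 8, 29)
    pmod(7, 8, 29): e is even, compute pmod(7, 4, 29)
      pmod(7, 4, 29): e is even, compute pmod(7, 2, 29)
        pmod(7, 2, 29): e is even, compute pmod(7, 1, 29)
          pmod(7, 1, 29): e is odd, compute pmod(7, 0, 29)
          pmod(7, 0, 29) = 1
          (7 * 1) % 29 = 7
        half=7, (7*7) % 29 = 20
      half=20, (20*20) % 29 = 23
    half=23, (23*23) % 29 = 7
  (7 * 7) % 29 = 20
half=20, (20*20) % 29 = 23

23


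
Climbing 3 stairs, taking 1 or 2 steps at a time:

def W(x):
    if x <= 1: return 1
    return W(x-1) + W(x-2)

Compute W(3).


Building up from base cases:
W(0) = 1
W(1) = 1
W(2) = W(1) + W(0) = 1 + 1 = 2
W(3) = W(2) + W(1) = 2 + 1 = 3

3


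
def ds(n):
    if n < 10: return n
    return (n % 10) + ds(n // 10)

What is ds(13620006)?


ds(13620006) = 6 + ds(1362000)
ds(1362000) = 0 + ds(136200)
ds(136200) = 0 + ds(13620)
ds(13620) = 0 + ds(1362)
ds(1362) = 2 + ds(136)
ds(136) = 6 + ds(13)
ds(13) = 3 + ds(1)
ds(1) = 1  (base case)
Total: 6 + 0 + 0 + 0 + 2 + 6 + 3 + 1 = 18

18


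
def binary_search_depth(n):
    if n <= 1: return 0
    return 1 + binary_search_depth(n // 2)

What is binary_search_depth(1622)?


1622 / 2 = 811
811 / 2 = 405
405 / 2 = 202
202 / 2 = 101
101 / 2 = 50
50 / 2 = 25
25 / 2 = 12
12 / 2 = 6
6 / 2 = 3
3 / 2 = 1
Reached 1 after 10 halvings

10


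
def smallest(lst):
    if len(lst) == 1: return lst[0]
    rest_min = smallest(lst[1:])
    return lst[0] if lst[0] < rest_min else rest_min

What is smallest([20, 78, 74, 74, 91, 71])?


smallest([20, 78, 74, 74, 91, 71]): compare 20 with smallest([78, 74, 74, 91, 71])
smallest([78, 74, 74, 91, 71]): compare 78 with smallest([74, 74, 91, 71])
smallest([74, 74, 91, 71]): compare 74 with smallest([74, 91, 71])
smallest([74, 91, 71]): compare 74 with smallest([91, 71])
smallest([91, 71]): compare 91 with smallest([71])
smallest([71]) = 71  (base case)
Compare 91 with 71 -> 71
Compare 74 with 71 -> 71
Compare 74 with 71 -> 71
Compare 78 with 71 -> 71
Compare 20 with 71 -> 20

20
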